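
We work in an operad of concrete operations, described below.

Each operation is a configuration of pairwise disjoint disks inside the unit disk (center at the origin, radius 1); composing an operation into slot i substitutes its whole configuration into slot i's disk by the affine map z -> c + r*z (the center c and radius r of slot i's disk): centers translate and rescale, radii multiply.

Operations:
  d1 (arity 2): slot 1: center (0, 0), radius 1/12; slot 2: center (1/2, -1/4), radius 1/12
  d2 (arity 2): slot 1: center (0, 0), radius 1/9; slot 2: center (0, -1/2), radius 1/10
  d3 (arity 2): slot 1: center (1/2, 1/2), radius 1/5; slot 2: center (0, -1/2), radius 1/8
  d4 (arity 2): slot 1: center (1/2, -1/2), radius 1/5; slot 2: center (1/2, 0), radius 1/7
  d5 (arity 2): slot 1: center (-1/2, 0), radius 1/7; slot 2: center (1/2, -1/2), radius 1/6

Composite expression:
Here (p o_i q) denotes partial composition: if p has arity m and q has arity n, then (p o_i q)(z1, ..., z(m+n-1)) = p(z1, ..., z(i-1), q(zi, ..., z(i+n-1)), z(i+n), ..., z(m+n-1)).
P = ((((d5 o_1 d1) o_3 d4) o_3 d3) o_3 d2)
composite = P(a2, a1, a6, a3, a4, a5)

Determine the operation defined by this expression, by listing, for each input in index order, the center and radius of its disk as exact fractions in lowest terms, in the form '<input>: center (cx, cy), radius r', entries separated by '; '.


a1: center (-3/7, -1/28), radius 1/84; a2: center (-1/2, 0), radius 1/84; a3: center (3/5, -57/100), radius 1/1500; a4: center (7/12, -3/5), radius 1/240; a5: center (7/12, -1/2), radius 1/42; a6: center (3/5, -17/30), radius 1/1350

Affine substitution under d5: radii multiply and a-centers shift.
tracing a2 down its 2-map path: center (-1/2, 0), radius 1/84
tracing a1 down its 2-map path: center (-3/7, -1/28), radius 1/84
tracing a6 down its 4-map path: center (3/5, -17/30), radius 1/1350
tracing a3 down its 4-map path: center (3/5, -57/100), radius 1/1500
tracing a4 down its 3-map path: center (7/12, -3/5), radius 1/240
tracing a5 down its 2-map path: center (7/12, -1/2), radius 1/42


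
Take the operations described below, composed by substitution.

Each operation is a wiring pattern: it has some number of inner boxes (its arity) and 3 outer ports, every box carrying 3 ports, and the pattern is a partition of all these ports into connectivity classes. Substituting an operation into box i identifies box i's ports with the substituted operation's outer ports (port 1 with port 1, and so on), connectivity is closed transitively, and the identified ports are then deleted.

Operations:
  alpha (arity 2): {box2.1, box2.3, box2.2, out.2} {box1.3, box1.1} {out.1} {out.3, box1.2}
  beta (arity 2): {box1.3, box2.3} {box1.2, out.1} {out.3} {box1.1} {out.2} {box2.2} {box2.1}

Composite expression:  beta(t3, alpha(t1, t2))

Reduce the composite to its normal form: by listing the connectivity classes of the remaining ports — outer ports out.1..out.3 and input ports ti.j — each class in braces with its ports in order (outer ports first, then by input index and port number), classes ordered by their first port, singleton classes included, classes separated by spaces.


{out.1, t3.2} {out.2} {out.3} {t1.1, t1.3} {t1.2, t3.3} {t2.1, t2.2, t2.3} {t3.1}

Reachability decides: close wires over beta-identified ports.
the subtree at alpha composes to {out.1} {out.2, t2.1, t2.2, t2.3} {out.3, t1.2} {t1.1, t1.3} on (t1, t2); out.j = own outer ports
the subtree at beta composes to {out.1, t3.2} {out.2} {out.3} {t1.1, t1.3} {t1.2, t3.3} {t2.1, t2.2, t2.3} {t3.1} on (t3, t1, t2); out.j = own outer ports


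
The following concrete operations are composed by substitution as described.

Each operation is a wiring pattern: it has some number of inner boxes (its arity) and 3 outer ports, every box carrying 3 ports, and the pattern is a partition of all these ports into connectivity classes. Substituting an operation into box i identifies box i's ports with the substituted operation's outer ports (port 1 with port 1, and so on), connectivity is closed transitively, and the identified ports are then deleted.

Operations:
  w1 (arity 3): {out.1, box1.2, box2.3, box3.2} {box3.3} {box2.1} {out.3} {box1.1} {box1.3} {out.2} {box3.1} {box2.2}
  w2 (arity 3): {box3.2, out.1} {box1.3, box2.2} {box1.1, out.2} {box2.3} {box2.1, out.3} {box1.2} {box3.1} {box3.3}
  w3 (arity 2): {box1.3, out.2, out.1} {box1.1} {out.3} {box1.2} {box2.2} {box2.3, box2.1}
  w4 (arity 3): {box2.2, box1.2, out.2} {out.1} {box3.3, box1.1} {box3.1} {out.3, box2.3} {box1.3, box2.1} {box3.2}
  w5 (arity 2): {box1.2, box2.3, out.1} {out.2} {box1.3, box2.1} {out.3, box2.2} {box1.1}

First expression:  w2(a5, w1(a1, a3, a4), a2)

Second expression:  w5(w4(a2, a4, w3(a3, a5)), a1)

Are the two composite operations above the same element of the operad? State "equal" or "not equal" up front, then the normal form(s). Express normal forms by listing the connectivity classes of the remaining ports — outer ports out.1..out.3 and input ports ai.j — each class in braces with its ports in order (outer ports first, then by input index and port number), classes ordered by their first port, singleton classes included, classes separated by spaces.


not equal; first: {out.1, a2.2} {out.2, a5.1} {out.3, a1.2, a3.3, a4.2} {a1.1} {a1.3} {a2.1} {a2.3} {a3.1} {a3.2} {a4.1} {a4.3} {a5.2} {a5.3}; second: {out.1, a1.3, a2.2, a4.2} {out.2} {out.3, a1.2} {a1.1, a4.3} {a2.1} {a2.3, a4.1} {a3.1} {a3.2} {a3.3} {a5.1, a5.3} {a5.2}

The first composite normalizes to {out.1, a2.2} {out.2, a5.1} {out.3, a1.2, a3.3, a4.2} {a1.1} {a1.3} {a2.1} {a2.3} {a3.1} {a3.2} {a4.1} {a4.3} {a5.2} {a5.3}
The second composite normalizes to {out.1, a1.3, a2.2, a4.2} {out.2} {out.3, a1.2} {a1.1, a4.3} {a2.1} {a2.3, a4.1} {a3.1} {a3.2} {a3.3} {a5.1, a5.3} {a5.2}
No match — not equal.


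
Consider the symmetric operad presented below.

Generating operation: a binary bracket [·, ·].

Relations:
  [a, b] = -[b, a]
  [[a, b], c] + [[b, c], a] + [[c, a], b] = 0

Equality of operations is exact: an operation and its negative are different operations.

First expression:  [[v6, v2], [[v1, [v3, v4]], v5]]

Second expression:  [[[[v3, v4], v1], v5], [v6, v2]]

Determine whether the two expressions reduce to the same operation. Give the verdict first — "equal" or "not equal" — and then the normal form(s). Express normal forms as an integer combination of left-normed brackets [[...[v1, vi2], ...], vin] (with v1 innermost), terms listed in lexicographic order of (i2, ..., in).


equal; the common form is [[[[[v1, v3], v4], v5], v2], v6] - [[[[[v1, v3], v4], v5], v6], v2] - [[[[[v1, v4], v3], v5], v2], v6] + [[[[[v1, v4], v3], v5], v6], v2]

The first expression reduces to [[[[[v1, v3], v4], v5], v2], v6] - [[[[[v1, v3], v4], v5], v6], v2] - [[[[[v1, v4], v3], v5], v2], v6] + [[[[[v1, v4], v3], v5], v6], v2]
The second expression reduces to [[[[[v1, v3], v4], v5], v2], v6] - [[[[[v1, v3], v4], v5], v6], v2] - [[[[[v1, v4], v3], v5], v2], v6] + [[[[[v1, v4], v3], v5], v6], v2]
Same normal form: equal.


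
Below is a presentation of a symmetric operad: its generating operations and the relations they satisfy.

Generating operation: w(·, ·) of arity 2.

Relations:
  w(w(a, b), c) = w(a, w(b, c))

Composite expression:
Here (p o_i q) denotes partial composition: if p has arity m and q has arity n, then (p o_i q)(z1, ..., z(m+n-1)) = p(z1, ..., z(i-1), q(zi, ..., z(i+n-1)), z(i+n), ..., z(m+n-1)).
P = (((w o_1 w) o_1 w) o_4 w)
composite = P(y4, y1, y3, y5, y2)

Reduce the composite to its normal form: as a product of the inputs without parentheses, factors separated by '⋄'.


y4 ⋄ y1 ⋄ y3 ⋄ y5 ⋄ y2

All parenthesizations of w agree; list the y-inputs left to right.
w(y4, y1) flattens to y4 ⋄ y1
w(w(y4, y1), y3) flattens to y4 ⋄ y1 ⋄ y3
w(y5, y2) flattens to y5 ⋄ y2
w(w(w(y4, y1), y3), w(y5, y2)) flattens to y4 ⋄ y1 ⋄ y3 ⋄ y5 ⋄ y2


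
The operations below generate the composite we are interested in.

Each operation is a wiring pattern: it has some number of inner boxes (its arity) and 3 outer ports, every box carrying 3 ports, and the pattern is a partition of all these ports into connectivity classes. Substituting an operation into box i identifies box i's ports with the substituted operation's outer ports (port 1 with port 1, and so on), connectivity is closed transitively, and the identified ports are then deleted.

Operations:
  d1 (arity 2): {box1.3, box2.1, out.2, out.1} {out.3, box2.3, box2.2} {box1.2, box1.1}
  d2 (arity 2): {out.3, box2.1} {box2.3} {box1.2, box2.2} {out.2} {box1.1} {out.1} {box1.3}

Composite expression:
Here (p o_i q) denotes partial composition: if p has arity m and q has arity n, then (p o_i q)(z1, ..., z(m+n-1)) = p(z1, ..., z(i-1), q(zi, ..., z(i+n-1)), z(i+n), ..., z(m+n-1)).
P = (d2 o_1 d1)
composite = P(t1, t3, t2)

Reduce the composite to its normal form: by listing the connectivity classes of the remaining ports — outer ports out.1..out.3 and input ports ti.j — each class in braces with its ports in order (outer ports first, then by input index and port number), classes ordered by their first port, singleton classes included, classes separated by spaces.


{out.1} {out.2} {out.3, t2.1} {t1.1, t1.2} {t1.3, t2.2, t3.1} {t2.3} {t3.2, t3.3}

Connectivity passes through glued d2-boundaries; trace each wire chain.
through d1, on inputs (t1, t3): {out.1, out.2, t1.3, t3.1} {out.3, t3.2, t3.3} {t1.1, t1.2} (out.j = stage outer ports)
through d2, on inputs (t1, t3, t2): {out.1} {out.2} {out.3, t2.1} {t1.1, t1.2} {t1.3, t2.2, t3.1} {t2.3} {t3.2, t3.3} (out.j = stage outer ports)


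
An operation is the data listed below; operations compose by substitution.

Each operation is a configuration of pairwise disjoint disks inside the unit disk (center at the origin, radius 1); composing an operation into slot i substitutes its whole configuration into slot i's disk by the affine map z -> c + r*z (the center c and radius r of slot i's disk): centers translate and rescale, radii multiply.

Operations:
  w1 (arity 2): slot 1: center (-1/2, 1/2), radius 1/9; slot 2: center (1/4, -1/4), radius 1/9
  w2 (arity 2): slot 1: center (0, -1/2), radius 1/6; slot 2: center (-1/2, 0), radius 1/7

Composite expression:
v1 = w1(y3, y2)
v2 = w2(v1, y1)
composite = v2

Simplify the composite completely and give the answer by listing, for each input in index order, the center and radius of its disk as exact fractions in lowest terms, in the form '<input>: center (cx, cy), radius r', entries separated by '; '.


y1: center (-1/2, 0), radius 1/7; y2: center (1/24, -13/24), radius 1/54; y3: center (-1/12, -5/12), radius 1/54

Affine substitution under w2: radii multiply and y-centers shift.
tracing y3 down its 2-map path: center (-1/12, -5/12), radius 1/54
tracing y2 down its 2-map path: center (1/24, -13/24), radius 1/54
tracing y1 down its 1-map path: center (-1/2, 0), radius 1/7


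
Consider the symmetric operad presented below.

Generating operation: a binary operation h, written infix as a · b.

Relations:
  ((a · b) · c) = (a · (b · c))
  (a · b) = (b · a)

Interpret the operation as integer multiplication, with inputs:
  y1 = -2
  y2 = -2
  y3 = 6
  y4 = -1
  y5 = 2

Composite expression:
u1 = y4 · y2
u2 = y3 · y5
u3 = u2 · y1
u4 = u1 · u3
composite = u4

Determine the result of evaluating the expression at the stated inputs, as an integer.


(y4 · y2) = 2
(y3 · y5) = 12
((y3 · y5) · y1) = -24
((y4 · y2) · ((y3 · y5) · y1)) = -48

-48


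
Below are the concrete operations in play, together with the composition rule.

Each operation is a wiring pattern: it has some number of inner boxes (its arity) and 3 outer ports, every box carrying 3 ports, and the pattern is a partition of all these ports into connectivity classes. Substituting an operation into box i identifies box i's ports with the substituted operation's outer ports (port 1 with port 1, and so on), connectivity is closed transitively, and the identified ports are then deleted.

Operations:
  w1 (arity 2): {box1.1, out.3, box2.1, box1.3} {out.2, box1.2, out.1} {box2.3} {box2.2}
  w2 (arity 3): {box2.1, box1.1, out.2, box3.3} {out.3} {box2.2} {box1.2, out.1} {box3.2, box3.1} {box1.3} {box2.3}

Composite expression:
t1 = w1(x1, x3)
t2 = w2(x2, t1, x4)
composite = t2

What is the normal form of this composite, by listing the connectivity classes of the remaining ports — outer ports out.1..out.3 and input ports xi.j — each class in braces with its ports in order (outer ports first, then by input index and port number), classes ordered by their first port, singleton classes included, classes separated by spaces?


{out.1, x2.2} {out.2, x1.2, x2.1, x4.3} {out.3} {x1.1, x1.3, x3.1} {x2.3} {x3.2} {x3.3} {x4.1, x4.2}

After gluing at w2, chains via deleted ports link the x-ports.
after w1, the pattern on (x1, x3) reads {out.1, out.2, x1.2} {out.3, x1.1, x1.3, x3.1} {x3.2} {x3.3} (out.j = its outer ports)
after w2, the pattern on (x2, x1, x3, x4) reads {out.1, x2.2} {out.2, x1.2, x2.1, x4.3} {out.3} {x1.1, x1.3, x3.1} {x2.3} {x3.2} {x3.3} {x4.1, x4.2} (out.j = its outer ports)


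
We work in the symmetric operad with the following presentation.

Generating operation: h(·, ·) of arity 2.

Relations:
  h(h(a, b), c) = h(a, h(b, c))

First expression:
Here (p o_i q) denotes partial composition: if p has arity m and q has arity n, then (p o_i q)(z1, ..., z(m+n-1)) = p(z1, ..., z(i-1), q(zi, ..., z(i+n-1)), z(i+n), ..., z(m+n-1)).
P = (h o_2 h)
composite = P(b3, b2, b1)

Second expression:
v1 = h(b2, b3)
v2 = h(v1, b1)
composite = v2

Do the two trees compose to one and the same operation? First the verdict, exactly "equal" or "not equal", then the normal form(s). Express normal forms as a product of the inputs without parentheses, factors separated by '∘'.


not equal; the first gives b3 ∘ b2 ∘ b1 and the second b2 ∘ b3 ∘ b1


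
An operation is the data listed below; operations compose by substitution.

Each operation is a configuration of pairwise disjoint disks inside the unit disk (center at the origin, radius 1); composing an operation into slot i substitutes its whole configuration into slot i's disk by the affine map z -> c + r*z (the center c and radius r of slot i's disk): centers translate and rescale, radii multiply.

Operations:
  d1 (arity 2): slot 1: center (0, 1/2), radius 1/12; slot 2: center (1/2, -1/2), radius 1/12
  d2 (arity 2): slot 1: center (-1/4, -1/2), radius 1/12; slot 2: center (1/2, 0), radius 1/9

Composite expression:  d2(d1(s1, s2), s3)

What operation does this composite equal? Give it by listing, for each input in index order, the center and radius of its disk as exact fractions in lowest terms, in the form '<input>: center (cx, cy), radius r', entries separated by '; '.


s1: center (-1/4, -11/24), radius 1/144; s2: center (-5/24, -13/24), radius 1/144; s3: center (1/2, 0), radius 1/9

Below d2, radii multiply path by path; the s-disk centers shift.
input s1: applying the 2 nested substitutions gives center (-1/4, -11/24), radius 1/144
input s2: applying the 2 nested substitutions gives center (-5/24, -13/24), radius 1/144
input s3: applying the 1 nested substitution gives center (1/2, 0), radius 1/9


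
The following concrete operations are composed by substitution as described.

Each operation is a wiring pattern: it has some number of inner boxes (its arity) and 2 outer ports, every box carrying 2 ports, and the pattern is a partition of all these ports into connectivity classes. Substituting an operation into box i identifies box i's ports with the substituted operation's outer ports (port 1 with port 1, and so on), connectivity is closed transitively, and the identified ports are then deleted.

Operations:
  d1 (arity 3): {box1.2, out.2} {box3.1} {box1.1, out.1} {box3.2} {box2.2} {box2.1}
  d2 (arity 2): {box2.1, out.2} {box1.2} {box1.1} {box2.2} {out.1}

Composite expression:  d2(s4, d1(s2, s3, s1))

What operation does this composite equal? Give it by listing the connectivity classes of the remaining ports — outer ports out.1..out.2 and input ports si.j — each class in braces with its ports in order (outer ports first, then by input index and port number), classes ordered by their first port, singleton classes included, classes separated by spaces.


{out.1} {out.2, s2.1} {s1.1} {s1.2} {s2.2} {s3.1} {s3.2} {s4.1} {s4.2}

Reachability decides: close wires over d2-identified ports.
through d1, on inputs (s2, s3, s1): {out.1, s2.1} {out.2, s2.2} {s1.1} {s1.2} {s3.1} {s3.2} (out.j = stage outer ports)
through d2, on inputs (s4, s2, s3, s1): {out.1} {out.2, s2.1} {s1.1} {s1.2} {s2.2} {s3.1} {s3.2} {s4.1} {s4.2} (out.j = stage outer ports)


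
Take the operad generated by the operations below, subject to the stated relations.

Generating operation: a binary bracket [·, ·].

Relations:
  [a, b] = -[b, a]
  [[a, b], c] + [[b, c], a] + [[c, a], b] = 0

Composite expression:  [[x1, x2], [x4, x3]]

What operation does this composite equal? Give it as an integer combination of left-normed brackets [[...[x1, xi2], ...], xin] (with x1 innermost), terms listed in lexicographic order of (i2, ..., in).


-[[[x1, x2], x3], x4] + [[[x1, x2], x4], x3]


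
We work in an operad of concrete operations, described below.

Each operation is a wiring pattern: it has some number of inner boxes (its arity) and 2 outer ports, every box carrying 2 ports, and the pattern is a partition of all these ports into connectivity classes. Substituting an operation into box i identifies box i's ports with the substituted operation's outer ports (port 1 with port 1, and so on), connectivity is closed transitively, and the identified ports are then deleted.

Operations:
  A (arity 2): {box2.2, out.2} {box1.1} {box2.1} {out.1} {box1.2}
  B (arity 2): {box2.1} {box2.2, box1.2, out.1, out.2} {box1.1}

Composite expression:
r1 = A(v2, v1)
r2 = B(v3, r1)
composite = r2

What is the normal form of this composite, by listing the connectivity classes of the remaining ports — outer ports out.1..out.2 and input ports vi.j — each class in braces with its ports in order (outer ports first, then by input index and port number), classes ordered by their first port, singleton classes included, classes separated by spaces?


{out.1, out.2, v1.2, v3.2} {v1.1} {v2.1} {v2.2} {v3.1}

Connectivity passes through glued B-boundaries; trace each wire chain.
the subtree at A composes to {out.1} {out.2, v1.2} {v1.1} {v2.1} {v2.2} on (v2, v1); out.j = own outer ports
the subtree at B composes to {out.1, out.2, v1.2, v3.2} {v1.1} {v2.1} {v2.2} {v3.1} on (v3, v2, v1); out.j = own outer ports


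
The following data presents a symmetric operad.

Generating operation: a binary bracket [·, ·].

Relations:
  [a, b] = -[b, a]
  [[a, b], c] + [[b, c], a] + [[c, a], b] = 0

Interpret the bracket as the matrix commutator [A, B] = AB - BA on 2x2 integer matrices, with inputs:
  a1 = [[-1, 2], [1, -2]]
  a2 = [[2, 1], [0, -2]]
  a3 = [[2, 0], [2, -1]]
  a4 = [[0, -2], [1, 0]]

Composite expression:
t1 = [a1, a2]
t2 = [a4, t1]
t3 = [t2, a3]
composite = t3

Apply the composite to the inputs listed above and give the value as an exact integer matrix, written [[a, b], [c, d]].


[[-8, 12], [-2, 8]]

[a1, a2] = [[-1, -7], [4, 1]]
[a4, [a1, a2]] = [[-1, -4], [-2, 1]]
[[a4, [a1, a2]], a3] = [[-8, 12], [-2, 8]]


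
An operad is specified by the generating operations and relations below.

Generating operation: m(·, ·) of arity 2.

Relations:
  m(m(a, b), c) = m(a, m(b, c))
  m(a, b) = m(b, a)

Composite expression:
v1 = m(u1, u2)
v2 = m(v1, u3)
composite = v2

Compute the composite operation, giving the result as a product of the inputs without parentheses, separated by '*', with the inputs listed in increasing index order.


u1 * u2 * u3

Shape and order are irrelevant to m; the u-input set decides.
m(u1, u2) reduces to u1 * u2
m(m(u1, u2), u3) reduces to u1 * u2 * u3
reordering the factors by index: u1 * u2 * u3


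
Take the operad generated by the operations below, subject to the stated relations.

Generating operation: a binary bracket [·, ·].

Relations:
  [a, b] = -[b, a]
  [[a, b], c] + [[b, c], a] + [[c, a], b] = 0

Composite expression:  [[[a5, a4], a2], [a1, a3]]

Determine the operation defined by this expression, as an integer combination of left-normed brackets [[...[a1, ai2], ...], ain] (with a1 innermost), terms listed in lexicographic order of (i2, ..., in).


Skip Jacobi rewriting: expand, keep a1-initial words, read off terms.
Composite bracket: [[[a5, a4], a2], [a1, a3]]
The bracket unfolds into 16 signed words via [a, b] = ab - ba (2^4 = 16).
Coefficients come from the a1-initial words:
  a1a3a2a4a5 (sign -1) contributes -[[[[a1, a3], a2], a4], a5]
  a1a3a2a5a4 (sign +1) contributes +[[[[a1, a3], a2], a5], a4]
  a1a3a4a5a2 (sign +1) contributes +[[[[a1, a3], a4], a5], a2]
  a1a3a5a4a2 (sign -1) contributes -[[[[a1, a3], a5], a4], a2]

-[[[[a1, a3], a2], a4], a5] + [[[[a1, a3], a2], a5], a4] + [[[[a1, a3], a4], a5], a2] - [[[[a1, a3], a5], a4], a2]


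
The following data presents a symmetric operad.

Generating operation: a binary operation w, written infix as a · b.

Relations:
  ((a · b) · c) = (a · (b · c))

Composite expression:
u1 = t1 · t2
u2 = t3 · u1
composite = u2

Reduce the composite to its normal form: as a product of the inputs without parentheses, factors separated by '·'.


t3 · t1 · t2

The w-tree's shape is irrelevant; the t-reading-order decides.
(t1 · t2) collapses to t1 · t2
(t3 · (t1 · t2)) collapses to t3 · t1 · t2


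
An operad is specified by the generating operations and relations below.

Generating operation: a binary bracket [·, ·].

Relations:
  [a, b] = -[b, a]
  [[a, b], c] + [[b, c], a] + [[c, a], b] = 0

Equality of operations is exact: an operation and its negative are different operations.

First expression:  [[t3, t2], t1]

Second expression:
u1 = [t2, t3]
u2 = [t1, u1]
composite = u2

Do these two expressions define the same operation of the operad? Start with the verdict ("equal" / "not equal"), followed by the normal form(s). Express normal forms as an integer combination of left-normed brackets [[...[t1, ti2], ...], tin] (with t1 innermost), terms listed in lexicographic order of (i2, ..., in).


The first expression, normalized: [[t1, t2], t3] - [[t1, t3], t2]
The second expression, normalized: [[t1, t2], t3] - [[t1, t3], t2]
Identical normal forms: equal.

equal: each reduces to [[t1, t2], t3] - [[t1, t3], t2]


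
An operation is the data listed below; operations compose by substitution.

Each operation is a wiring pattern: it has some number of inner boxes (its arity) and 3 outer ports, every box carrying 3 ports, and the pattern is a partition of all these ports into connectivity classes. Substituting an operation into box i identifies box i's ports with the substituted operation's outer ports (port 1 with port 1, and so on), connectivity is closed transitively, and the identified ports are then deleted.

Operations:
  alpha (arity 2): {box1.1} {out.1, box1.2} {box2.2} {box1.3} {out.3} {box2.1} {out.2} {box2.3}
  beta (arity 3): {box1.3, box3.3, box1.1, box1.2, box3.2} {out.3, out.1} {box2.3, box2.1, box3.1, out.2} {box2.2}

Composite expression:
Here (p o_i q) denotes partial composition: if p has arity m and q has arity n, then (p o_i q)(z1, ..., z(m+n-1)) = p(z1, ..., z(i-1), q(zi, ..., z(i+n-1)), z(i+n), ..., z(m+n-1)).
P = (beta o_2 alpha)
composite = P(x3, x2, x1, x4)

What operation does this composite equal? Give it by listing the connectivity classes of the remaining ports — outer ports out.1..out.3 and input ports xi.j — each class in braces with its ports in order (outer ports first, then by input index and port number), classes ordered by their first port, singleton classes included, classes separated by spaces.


{out.1, out.3} {out.2, x2.2, x4.1} {x1.1} {x1.2} {x1.3} {x2.1} {x2.3} {x3.1, x3.2, x3.3, x4.2, x4.3}

Two ports join when wires chain via beta-identified ports.
alpha over (x2, x1) gives {out.1, x2.2} {out.2} {out.3} {x1.1} {x1.2} {x1.3} {x2.1} {x2.3}, out.j being that stage's outer ports
beta over (x3, x2, x1, x4) gives {out.1, out.3} {out.2, x2.2, x4.1} {x1.1} {x1.2} {x1.3} {x2.1} {x2.3} {x3.1, x3.2, x3.3, x4.2, x4.3}, out.j being that stage's outer ports


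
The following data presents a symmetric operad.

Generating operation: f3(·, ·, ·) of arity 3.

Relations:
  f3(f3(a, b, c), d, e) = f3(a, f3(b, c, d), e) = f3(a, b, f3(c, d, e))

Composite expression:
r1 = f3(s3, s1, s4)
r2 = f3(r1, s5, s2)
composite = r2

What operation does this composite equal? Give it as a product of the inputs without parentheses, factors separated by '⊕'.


s3 ⊕ s1 ⊕ s4 ⊕ s5 ⊕ s2


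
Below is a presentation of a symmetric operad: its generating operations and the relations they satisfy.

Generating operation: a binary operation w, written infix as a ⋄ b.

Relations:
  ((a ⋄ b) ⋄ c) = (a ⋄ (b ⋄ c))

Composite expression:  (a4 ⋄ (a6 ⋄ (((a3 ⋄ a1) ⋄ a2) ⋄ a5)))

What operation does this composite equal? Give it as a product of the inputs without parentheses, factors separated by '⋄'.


a4 ⋄ a6 ⋄ a3 ⋄ a1 ⋄ a2 ⋄ a5


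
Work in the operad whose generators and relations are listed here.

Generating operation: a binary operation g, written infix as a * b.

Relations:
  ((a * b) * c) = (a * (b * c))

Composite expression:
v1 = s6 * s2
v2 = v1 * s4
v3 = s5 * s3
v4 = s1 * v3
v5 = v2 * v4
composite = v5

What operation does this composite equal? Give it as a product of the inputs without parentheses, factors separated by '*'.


s6 * s2 * s4 * s1 * s5 * s3

All parenthesizations of g agree; list the s-inputs left to right.
(s6 * s2) linearizes to s6 * s2
((s6 * s2) * s4) linearizes to s6 * s2 * s4
(s5 * s3) linearizes to s5 * s3
(s1 * (s5 * s3)) linearizes to s1 * s5 * s3
(((s6 * s2) * s4) * (s1 * (s5 * s3))) linearizes to s6 * s2 * s4 * s1 * s5 * s3


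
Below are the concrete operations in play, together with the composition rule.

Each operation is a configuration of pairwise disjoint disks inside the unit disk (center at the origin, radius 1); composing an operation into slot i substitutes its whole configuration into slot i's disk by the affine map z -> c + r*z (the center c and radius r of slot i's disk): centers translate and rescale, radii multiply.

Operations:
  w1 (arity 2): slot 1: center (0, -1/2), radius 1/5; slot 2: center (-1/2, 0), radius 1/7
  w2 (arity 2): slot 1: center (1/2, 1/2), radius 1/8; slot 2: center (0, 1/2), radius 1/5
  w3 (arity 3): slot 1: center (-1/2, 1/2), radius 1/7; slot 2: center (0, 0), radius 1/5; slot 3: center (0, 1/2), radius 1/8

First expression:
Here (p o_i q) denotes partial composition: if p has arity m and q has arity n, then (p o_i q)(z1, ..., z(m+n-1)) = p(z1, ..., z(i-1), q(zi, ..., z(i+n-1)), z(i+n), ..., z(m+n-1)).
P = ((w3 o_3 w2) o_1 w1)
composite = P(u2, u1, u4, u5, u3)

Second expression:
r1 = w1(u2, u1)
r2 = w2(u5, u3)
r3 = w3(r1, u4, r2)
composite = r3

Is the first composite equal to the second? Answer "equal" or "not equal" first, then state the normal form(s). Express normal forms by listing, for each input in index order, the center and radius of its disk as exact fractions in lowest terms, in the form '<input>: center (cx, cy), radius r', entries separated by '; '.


equal; both compose to u1: center (-4/7, 1/2), radius 1/49; u2: center (-1/2, 3/7), radius 1/35; u3: center (0, 9/16), radius 1/40; u4: center (0, 0), radius 1/5; u5: center (1/16, 9/16), radius 1/64

In normal form, the first expression is u1: center (-4/7, 1/2), radius 1/49; u2: center (-1/2, 3/7), radius 1/35; u3: center (0, 9/16), radius 1/40; u4: center (0, 0), radius 1/5; u5: center (1/16, 9/16), radius 1/64
In normal form, the second expression is u1: center (-4/7, 1/2), radius 1/49; u2: center (-1/2, 3/7), radius 1/35; u3: center (0, 9/16), radius 1/40; u4: center (0, 0), radius 1/5; u5: center (1/16, 9/16), radius 1/64
Same normal form: equal.


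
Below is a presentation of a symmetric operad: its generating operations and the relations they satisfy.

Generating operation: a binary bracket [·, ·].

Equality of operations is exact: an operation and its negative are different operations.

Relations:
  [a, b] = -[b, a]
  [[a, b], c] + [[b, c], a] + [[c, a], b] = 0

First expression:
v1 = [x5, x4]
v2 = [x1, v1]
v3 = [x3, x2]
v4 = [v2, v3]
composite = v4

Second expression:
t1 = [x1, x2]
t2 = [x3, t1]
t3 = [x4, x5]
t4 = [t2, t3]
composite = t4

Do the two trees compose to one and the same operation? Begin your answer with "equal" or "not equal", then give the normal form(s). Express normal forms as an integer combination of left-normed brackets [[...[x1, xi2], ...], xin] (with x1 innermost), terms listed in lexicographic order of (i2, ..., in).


not equal; the first gives [[[[x1, x4], x5], x2], x3] - [[[[x1, x4], x5], x3], x2] - [[[[x1, x5], x4], x2], x3] + [[[[x1, x5], x4], x3], x2] and the second -[[[[x1, x2], x3], x4], x5] + [[[[x1, x2], x3], x5], x4]


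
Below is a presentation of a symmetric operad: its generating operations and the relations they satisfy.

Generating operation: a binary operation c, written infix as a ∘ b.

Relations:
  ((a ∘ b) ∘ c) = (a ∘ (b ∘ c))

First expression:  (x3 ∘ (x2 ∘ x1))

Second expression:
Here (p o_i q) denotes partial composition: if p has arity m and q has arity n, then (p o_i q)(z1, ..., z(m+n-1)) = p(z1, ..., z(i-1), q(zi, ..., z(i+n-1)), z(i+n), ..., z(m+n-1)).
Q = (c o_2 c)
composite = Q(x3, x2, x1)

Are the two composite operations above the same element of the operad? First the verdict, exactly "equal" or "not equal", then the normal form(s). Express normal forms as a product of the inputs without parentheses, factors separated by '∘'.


equal: each reduces to x3 ∘ x2 ∘ x1

Reducing the first expression gives x3 ∘ x2 ∘ x1
Reducing the second expression gives x3 ∘ x2 ∘ x1
Same normal form: equal.


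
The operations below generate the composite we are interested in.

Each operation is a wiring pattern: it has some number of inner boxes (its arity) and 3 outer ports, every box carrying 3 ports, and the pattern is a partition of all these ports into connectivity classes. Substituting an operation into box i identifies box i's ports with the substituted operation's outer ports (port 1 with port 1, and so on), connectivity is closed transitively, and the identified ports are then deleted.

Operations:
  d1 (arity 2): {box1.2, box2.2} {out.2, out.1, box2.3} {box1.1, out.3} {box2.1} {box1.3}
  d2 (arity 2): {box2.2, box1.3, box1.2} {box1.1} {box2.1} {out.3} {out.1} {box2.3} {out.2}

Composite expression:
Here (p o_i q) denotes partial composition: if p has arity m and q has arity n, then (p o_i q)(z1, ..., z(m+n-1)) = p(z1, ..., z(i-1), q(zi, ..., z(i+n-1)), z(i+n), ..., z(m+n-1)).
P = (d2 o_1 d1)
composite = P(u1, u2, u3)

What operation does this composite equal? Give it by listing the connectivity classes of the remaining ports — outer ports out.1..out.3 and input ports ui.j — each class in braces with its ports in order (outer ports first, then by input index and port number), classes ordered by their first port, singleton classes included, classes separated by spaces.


{out.1} {out.2} {out.3} {u1.1, u2.3, u3.2} {u1.2, u2.2} {u1.3} {u2.1} {u3.1} {u3.3}

Substituting into d2 glues patterns; closure does the rest.
d1 over (u1, u2) gives {out.1, out.2, u2.3} {out.3, u1.1} {u1.2, u2.2} {u1.3} {u2.1}, out.j being that stage's outer ports
d2 over (u1, u2, u3) gives {out.1} {out.2} {out.3} {u1.1, u2.3, u3.2} {u1.2, u2.2} {u1.3} {u2.1} {u3.1} {u3.3}, out.j being that stage's outer ports


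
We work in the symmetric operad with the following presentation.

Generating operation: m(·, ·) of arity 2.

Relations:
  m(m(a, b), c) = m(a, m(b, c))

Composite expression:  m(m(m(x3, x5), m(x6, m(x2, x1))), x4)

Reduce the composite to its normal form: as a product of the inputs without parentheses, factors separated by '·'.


x3 · x5 · x6 · x2 · x1 · x4

Associativity of m dissolves the nesting; only the x-input order survives.
m(x3, x5) reduces to x3 · x5
m(x2, x1) reduces to x2 · x1
m(x6, m(x2, x1)) reduces to x6 · x2 · x1
m(m(x3, x5), m(x6, m(x2, x1))) reduces to x3 · x5 · x6 · x2 · x1
m(m(m(x3, x5), m(x6, m(x2, x1))), x4) reduces to x3 · x5 · x6 · x2 · x1 · x4


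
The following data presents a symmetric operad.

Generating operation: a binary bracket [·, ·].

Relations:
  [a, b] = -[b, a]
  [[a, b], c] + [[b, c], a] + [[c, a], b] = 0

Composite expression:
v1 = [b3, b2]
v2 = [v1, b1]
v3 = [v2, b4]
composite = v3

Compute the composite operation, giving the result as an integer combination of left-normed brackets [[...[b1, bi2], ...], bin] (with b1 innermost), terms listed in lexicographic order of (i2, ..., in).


[[[b1, b2], b3], b4] - [[[b1, b3], b2], b4]

Left-normed coefficients sit on the b1-initial expansion words.
Composite bracket: [[[b3, b2], b1], b4]
Each bracket splits as ab - ba, giving 8 signed words (2^3 = 8).
The b1-initial words carry the normal form:
  the word b1b2b3b4 carries sign +1 and contributes +[[[b1, b2], b3], b4]
  the word b1b3b2b4 carries sign -1 and contributes -[[[b1, b3], b2], b4]


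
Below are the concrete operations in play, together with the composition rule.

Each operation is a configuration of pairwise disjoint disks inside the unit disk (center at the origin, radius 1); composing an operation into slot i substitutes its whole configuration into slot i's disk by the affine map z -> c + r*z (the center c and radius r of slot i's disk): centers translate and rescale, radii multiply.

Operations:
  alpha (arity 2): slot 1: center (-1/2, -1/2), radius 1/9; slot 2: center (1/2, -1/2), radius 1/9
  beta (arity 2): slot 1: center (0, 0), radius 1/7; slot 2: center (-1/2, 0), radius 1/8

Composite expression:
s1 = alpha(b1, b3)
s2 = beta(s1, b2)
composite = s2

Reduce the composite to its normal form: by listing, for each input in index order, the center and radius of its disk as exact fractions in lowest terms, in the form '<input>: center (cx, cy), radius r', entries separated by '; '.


b1: center (-1/14, -1/14), radius 1/63; b2: center (-1/2, 0), radius 1/8; b3: center (1/14, -1/14), radius 1/63

Affine substitution under beta: radii multiply and b-centers shift.
b1: after 2 affine steps, its disk has center (-1/14, -1/14), radius 1/63
b3: after 2 affine steps, its disk has center (1/14, -1/14), radius 1/63
b2: after 1 affine step, its disk has center (-1/2, 0), radius 1/8


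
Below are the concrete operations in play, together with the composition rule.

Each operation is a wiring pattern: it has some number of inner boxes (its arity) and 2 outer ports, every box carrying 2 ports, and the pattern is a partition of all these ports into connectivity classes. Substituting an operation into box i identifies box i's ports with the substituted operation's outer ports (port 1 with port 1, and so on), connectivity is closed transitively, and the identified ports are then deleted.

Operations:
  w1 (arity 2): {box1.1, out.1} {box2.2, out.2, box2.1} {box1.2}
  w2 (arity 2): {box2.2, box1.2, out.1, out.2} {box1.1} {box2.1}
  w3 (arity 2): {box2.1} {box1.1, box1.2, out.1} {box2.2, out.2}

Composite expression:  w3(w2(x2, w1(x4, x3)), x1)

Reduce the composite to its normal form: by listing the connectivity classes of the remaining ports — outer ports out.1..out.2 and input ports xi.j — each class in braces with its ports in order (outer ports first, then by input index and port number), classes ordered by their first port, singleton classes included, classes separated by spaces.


Treat the ports identified at w3 as solder joints: merge, then drop.
composing w1 on (x4, x3), with out.j its own outer ports: {out.1, x4.1} {out.2, x3.1, x3.2} {x4.2}
composing w2 on (x2, x4, x3), with out.j its own outer ports: {out.1, out.2, x2.2, x3.1, x3.2} {x2.1} {x4.1} {x4.2}
composing w3 on (x2, x4, x3, x1), with out.j its own outer ports: {out.1, x2.2, x3.1, x3.2} {out.2, x1.2} {x1.1} {x2.1} {x4.1} {x4.2}

{out.1, x2.2, x3.1, x3.2} {out.2, x1.2} {x1.1} {x2.1} {x4.1} {x4.2}


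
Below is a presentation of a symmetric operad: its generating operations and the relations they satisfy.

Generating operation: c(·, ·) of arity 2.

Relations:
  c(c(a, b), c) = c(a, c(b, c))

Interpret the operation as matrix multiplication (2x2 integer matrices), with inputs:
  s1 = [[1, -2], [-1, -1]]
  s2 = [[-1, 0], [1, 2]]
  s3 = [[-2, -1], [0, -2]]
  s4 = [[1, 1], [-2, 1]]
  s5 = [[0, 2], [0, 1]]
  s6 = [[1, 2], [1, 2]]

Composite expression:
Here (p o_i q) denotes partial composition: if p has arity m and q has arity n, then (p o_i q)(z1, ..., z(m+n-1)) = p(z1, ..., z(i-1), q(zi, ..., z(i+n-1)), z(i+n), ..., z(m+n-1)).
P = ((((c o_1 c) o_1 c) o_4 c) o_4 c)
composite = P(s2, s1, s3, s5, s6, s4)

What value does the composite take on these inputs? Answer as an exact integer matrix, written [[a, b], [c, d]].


[[-3, 3], [-39, 39]]


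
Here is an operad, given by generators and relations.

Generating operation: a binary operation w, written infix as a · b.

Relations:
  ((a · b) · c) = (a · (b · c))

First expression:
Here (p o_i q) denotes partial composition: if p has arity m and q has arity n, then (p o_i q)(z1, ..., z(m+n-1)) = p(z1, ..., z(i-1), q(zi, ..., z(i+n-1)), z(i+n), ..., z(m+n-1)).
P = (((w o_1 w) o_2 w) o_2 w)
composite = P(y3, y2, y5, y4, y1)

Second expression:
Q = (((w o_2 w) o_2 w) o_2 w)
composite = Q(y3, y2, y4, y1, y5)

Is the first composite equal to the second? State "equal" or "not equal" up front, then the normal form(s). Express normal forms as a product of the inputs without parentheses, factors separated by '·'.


not equal; the first gives y3 · y2 · y5 · y4 · y1 and the second y3 · y2 · y4 · y1 · y5

The first composite normalizes to y3 · y2 · y5 · y4 · y1
The second composite normalizes to y3 · y2 · y4 · y1 · y5
The normal forms differ: not equal.


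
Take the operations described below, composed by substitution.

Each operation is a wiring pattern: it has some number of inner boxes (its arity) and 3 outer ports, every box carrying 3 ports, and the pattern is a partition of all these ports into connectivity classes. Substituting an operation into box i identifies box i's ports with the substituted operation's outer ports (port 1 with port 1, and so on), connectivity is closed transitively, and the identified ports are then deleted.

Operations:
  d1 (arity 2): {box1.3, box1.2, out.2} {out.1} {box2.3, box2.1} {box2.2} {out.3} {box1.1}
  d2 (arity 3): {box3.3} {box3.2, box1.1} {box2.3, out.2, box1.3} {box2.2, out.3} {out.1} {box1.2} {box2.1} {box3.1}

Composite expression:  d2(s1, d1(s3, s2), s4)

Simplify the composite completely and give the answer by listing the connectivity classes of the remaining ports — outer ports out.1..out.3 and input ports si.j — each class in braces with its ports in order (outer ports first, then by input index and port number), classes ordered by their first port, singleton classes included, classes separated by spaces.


{out.1} {out.2, s1.3} {out.3, s3.2, s3.3} {s1.1, s4.2} {s1.2} {s2.1, s2.3} {s2.2} {s3.1} {s4.1} {s4.3}

Two ports join when wires chain via d2-identified ports.
composing d1 on (s3, s2), with out.j its own outer ports: {out.1} {out.2, s3.2, s3.3} {out.3} {s2.1, s2.3} {s2.2} {s3.1}
composing d2 on (s1, s3, s2, s4), with out.j its own outer ports: {out.1} {out.2, s1.3} {out.3, s3.2, s3.3} {s1.1, s4.2} {s1.2} {s2.1, s2.3} {s2.2} {s3.1} {s4.1} {s4.3}


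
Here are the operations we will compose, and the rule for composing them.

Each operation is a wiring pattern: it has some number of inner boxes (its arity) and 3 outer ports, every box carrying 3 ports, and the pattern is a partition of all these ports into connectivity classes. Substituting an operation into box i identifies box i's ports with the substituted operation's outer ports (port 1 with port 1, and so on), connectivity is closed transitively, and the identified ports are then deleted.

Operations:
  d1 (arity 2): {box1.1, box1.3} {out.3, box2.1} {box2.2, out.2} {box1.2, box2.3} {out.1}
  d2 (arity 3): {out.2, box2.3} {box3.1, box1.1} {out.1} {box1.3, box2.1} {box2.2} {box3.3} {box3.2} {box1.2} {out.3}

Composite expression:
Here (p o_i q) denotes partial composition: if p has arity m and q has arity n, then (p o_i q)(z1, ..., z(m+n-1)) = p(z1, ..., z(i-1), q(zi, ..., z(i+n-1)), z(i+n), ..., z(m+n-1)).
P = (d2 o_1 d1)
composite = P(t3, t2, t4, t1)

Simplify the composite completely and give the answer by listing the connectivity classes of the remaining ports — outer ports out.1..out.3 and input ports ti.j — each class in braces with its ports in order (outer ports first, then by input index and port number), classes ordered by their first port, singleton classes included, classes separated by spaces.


Two ports join when wires chain via d2-identified ports.
composing d1 on (t3, t2), with out.j its own outer ports: {out.1} {out.2, t2.2} {out.3, t2.1} {t2.3, t3.2} {t3.1, t3.3}
composing d2 on (t3, t2, t4, t1), with out.j its own outer ports: {out.1} {out.2, t4.3} {out.3} {t1.1} {t1.2} {t1.3} {t2.1, t4.1} {t2.2} {t2.3, t3.2} {t3.1, t3.3} {t4.2}

{out.1} {out.2, t4.3} {out.3} {t1.1} {t1.2} {t1.3} {t2.1, t4.1} {t2.2} {t2.3, t3.2} {t3.1, t3.3} {t4.2}
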